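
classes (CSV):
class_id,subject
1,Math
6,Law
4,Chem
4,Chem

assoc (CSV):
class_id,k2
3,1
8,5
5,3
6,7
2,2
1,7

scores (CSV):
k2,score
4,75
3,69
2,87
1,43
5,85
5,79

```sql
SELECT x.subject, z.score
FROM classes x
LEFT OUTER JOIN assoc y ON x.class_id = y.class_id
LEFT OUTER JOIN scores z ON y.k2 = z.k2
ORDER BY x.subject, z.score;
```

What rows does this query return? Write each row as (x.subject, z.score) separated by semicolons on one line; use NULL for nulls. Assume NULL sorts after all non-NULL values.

Evaluate left to right. First `classes x LEFT JOIN assoc y` on class_id: 4 row(s).
Then LEFT JOIN `scores z` on k2: each of those 4 rows is kept; rows whose y.k2 has no match in z get NULL for z's columns.

(Chem, NULL); (Chem, NULL); (Law, NULL); (Math, NULL)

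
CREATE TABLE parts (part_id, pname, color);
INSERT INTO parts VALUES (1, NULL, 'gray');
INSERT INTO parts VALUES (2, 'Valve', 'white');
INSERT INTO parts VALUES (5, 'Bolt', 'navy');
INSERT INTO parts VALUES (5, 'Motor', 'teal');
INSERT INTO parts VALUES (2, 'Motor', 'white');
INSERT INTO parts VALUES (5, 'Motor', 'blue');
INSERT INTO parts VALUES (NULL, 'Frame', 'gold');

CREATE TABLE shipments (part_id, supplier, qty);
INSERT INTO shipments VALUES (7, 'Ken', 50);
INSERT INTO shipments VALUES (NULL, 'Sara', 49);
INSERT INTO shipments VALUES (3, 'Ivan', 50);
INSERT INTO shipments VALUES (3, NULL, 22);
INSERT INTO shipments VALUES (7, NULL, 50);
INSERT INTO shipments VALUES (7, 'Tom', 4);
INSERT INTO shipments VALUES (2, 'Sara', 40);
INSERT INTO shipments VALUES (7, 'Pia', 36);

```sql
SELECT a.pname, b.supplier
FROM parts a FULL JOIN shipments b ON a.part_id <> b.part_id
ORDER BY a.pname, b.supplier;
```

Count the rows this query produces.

FULL OUTER JOIN keeps every row from both sides; unmatched rows get NULL for the other side's columns.
Matching on a.part_id <> b.part_id. A NULL in a compared column never satisfies the condition.
Matched pairs: 40; unmatched a rows kept: 1; unmatched b rows kept: 1.
Total: 40 matched + 2 padded = 42 rows.

42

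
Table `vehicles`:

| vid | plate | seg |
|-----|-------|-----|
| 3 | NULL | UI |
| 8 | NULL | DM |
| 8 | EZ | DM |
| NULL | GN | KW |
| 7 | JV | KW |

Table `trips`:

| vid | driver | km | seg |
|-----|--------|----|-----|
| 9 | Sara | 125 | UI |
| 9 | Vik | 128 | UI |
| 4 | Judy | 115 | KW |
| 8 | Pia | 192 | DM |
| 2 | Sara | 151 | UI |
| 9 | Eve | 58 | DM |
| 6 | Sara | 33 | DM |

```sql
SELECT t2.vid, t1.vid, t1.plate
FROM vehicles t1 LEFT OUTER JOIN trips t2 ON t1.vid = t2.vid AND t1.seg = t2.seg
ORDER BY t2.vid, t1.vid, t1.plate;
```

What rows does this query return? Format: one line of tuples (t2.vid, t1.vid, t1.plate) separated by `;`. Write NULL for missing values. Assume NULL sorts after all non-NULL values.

(8, 8, EZ); (8, 8, NULL); (NULL, 3, NULL); (NULL, 7, JV); (NULL, NULL, GN)

LEFT JOIN keeps every row from `vehicles`; unmatched rows get NULL for `trips`'s columns.
Matching on t1.vid = t2.vid AND t1.seg = t2.seg. A NULL in a compared column never satisfies the condition.
- t1[0] vid=3, seg=UI → no match; kept with NULLs on the t2 side.
- t1[1] vid=8, seg=DM → 1 match(es) in t2 → 1 row(s).
- t1[2] vid=8, seg=DM → 1 match(es) in t2 → 1 row(s).
- t1[3] vid=NULL, seg=KW → no match; kept with NULLs on the t2 side.
- t1[4] vid=7, seg=KW → no match; kept with NULLs on the t2 side.
After projecting and ordering:
t2.vid | t1.vid | t1.plate
8 | 8 | EZ
8 | 8 | NULL
NULL | 3 | NULL
NULL | 7 | JV
NULL | NULL | GN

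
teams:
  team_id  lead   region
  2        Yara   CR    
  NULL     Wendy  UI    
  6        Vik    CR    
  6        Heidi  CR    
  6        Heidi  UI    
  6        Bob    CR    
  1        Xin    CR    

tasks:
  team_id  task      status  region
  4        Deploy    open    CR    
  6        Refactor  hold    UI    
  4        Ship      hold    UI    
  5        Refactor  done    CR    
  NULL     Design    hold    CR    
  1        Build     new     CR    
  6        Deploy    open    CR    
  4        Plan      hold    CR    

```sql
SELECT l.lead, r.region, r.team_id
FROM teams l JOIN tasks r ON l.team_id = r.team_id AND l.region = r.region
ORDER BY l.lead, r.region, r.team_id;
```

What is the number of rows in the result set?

INNER JOIN keeps only pairs where the ON condition holds.
Matching on l.team_id = r.team_id AND l.region = r.region. A NULL in a compared column never satisfies the condition.
- l[0] team_id=2, region=CR → no match; dropped.
- l[1] team_id=NULL, region=UI → no match; dropped.
- l[2] team_id=6, region=CR → 1 match(es) in r → 1 row(s).
- l[3] team_id=6, region=CR → 1 match(es) in r → 1 row(s).
- l[4] team_id=6, region=UI → 1 match(es) in r → 1 row(s).
- l[5] team_id=6, region=CR → 1 match(es) in r → 1 row(s).
- l[6] team_id=1, region=CR → 1 match(es) in r → 1 row(s).
Total: 5 rows.

5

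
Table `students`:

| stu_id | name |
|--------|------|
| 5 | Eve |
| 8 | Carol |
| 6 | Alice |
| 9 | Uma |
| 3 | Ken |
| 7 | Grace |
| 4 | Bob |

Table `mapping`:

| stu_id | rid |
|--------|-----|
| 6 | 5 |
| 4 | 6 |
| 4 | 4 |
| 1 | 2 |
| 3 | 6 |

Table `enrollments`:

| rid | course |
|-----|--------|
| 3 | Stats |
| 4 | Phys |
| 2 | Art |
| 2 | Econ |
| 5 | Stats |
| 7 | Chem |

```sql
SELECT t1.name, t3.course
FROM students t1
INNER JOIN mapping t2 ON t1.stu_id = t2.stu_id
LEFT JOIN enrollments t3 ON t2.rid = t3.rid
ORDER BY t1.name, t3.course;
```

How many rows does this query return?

Joins associate left-to-right: students INNER JOIN mapping on stu_id gives 4 intermediate row(s).
Then LEFT JOIN `enrollments t3` on rid: each of those 4 rows is kept; rows whose t2.rid has no match in t3 get NULL for t3's columns.
Result: 4 row(s).

4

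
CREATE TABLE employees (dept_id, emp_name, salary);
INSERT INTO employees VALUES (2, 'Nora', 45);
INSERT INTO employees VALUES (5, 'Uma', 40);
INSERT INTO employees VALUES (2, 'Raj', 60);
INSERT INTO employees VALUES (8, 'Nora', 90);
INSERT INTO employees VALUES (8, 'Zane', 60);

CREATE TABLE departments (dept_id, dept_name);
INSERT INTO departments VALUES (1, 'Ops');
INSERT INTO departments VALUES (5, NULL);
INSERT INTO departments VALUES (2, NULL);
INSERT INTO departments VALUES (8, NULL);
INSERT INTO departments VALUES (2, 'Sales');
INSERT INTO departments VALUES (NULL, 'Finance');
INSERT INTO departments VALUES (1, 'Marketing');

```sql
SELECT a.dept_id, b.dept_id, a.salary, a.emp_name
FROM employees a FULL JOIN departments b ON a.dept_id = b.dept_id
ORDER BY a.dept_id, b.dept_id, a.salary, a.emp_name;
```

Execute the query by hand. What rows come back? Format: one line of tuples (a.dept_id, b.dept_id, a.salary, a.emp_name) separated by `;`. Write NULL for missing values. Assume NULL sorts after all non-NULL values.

(2, 2, 45, Nora); (2, 2, 45, Nora); (2, 2, 60, Raj); (2, 2, 60, Raj); (5, 5, 40, Uma); (8, 8, 60, Zane); (8, 8, 90, Nora); (NULL, 1, NULL, NULL); (NULL, 1, NULL, NULL); (NULL, NULL, NULL, NULL)

FULL OUTER JOIN keeps every row from both sides; unmatched rows get NULL for the other side's columns.
Matching on a.dept_id = b.dept_id. A NULL in a compared column never satisfies the condition.
- a row (dept_id=2): matches 2 b row(s) → 2 output row(s).
- a row (dept_id=5): matches 1 b row(s) → 1 output row(s).
- a row (dept_id=2): matches 2 b row(s) → 2 output row(s).
- a row (dept_id=8): matches 1 b row(s) → 1 output row(s).
- a row (dept_id=8): matches 1 b row(s) → 1 output row(s).
- 3 row(s) from b found no a partner → padded with NULL.
After projecting and ordering:
a.dept_id | b.dept_id | a.salary | a.emp_name
2 | 2 | 45 | Nora
2 | 2 | 45 | Nora
2 | 2 | 60 | Raj
2 | 2 | 60 | Raj
5 | 5 | 40 | Uma
8 | 8 | 60 | Zane
8 | 8 | 90 | Nora
NULL | 1 | NULL | NULL
NULL | 1 | NULL | NULL
NULL | NULL | NULL | NULL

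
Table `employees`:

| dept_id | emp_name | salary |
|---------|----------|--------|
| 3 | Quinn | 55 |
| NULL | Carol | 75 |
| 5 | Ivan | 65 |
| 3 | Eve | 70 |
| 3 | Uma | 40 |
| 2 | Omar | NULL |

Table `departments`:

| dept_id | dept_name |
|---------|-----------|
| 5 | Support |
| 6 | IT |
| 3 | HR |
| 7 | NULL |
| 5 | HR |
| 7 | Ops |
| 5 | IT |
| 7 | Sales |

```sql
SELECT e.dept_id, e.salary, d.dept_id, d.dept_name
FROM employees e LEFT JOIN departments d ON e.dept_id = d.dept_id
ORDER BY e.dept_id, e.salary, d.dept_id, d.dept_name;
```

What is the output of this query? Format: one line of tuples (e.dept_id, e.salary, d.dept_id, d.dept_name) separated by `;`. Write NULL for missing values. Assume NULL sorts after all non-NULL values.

(2, NULL, NULL, NULL); (3, 40, 3, HR); (3, 55, 3, HR); (3, 70, 3, HR); (5, 65, 5, HR); (5, 65, 5, IT); (5, 65, 5, Support); (NULL, 75, NULL, NULL)

LEFT JOIN keeps every row from `employees`; unmatched rows get NULL for `departments`'s columns.
Matching on e.dept_id = d.dept_id. A NULL in a compared column never satisfies the condition.
- dept_id=3: 1 matching d row(s), so 1 row(s) emitted.
- dept_id=NULL: no d row matches, row kept with d columns NULL.
- dept_id=5: 3 matching d row(s), so 3 row(s) emitted.
- dept_id=3: 1 matching d row(s), so 1 row(s) emitted.
- dept_id=3: 1 matching d row(s), so 1 row(s) emitted.
- dept_id=2: no d row matches, row kept with d columns NULL.
After projecting and ordering:
e.dept_id | e.salary | d.dept_id | d.dept_name
2 | NULL | NULL | NULL
3 | 40 | 3 | HR
3 | 55 | 3 | HR
3 | 70 | 3 | HR
5 | 65 | 5 | HR
5 | 65 | 5 | IT
5 | 65 | 5 | Support
NULL | 75 | NULL | NULL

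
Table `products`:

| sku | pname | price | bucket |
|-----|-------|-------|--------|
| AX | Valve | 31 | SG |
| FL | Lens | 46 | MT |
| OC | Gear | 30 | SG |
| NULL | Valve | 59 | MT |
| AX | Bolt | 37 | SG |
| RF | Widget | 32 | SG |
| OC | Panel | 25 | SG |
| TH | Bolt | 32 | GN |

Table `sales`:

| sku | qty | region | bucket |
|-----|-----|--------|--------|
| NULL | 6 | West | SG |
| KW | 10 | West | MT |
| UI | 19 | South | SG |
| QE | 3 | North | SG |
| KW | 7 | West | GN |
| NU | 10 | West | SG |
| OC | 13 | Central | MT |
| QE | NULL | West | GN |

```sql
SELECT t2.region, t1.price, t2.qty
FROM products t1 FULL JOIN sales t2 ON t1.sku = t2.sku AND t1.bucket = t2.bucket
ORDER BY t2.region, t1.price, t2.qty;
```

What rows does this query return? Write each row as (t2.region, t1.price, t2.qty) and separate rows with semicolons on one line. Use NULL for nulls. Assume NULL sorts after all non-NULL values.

(Central, NULL, 13); (North, NULL, 3); (South, NULL, 19); (West, NULL, 6); (West, NULL, 7); (West, NULL, 10); (West, NULL, 10); (West, NULL, NULL); (NULL, 25, NULL); (NULL, 30, NULL); (NULL, 31, NULL); (NULL, 32, NULL); (NULL, 32, NULL); (NULL, 37, NULL); (NULL, 46, NULL); (NULL, 59, NULL)

FULL OUTER JOIN keeps every row from both sides; unmatched rows get NULL for the other side's columns.
Matching on t1.sku = t2.sku AND t1.bucket = t2.bucket. A NULL in a compared column never satisfies the condition.
- sku=AX, bucket=SG: no t2 row matches, row kept with t2 columns NULL.
- sku=FL, bucket=MT: no t2 row matches, row kept with t2 columns NULL.
- sku=OC, bucket=SG: no t2 row matches, row kept with t2 columns NULL.
- sku=NULL, bucket=MT: no t2 row matches, row kept with t2 columns NULL.
- sku=AX, bucket=SG: no t2 row matches, row kept with t2 columns NULL.
- sku=RF, bucket=SG: no t2 row matches, row kept with t2 columns NULL.
- sku=OC, bucket=SG: no t2 row matches, row kept with t2 columns NULL.
- sku=TH, bucket=GN: no t2 row matches, row kept with t2 columns NULL.
- 8 t2 row(s) had no t1 match → kept, t1 columns NULL.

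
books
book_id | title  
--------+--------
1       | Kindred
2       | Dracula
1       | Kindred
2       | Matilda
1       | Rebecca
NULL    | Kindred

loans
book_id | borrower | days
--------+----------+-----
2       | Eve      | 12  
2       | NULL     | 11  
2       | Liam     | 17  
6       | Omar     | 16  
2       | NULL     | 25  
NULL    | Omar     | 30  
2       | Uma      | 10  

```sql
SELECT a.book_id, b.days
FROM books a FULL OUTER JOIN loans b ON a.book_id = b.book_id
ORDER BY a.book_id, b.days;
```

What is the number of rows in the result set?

16

FULL OUTER JOIN keeps every row from both sides; unmatched rows get NULL for the other side's columns.
Matching on a.book_id = b.book_id. A NULL in a compared column never satisfies the condition.
Matched pairs: 10; unmatched a rows kept: 4; unmatched b rows kept: 2.
Total: 10 matched + 6 padded = 16 rows.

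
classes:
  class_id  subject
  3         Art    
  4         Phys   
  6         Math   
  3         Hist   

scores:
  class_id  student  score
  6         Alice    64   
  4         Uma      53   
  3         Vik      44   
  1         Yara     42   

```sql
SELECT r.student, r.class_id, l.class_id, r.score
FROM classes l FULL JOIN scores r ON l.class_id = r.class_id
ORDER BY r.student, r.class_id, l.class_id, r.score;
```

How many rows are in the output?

FULL OUTER JOIN keeps every row from both sides; unmatched rows get NULL for the other side's columns.
Matching on l.class_id = r.class_id.
Matched pairs: 4; unmatched l rows kept: 0; unmatched r rows kept: 1.
Total: 4 matched + 1 padded = 5 rows.

5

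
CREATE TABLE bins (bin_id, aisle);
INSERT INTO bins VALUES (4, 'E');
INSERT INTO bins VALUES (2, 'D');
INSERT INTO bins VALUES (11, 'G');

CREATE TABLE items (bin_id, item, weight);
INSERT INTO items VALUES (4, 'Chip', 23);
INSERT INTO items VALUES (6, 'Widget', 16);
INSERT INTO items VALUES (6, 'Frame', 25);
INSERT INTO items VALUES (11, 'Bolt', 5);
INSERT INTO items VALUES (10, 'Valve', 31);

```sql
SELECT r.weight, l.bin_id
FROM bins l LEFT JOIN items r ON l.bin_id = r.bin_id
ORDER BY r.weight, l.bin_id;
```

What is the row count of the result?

LEFT JOIN keeps every row from `bins`; unmatched rows get NULL for `items`'s columns.
Matching on l.bin_id = r.bin_id.
Matched pairs: 2; unmatched l rows kept: 1.
Total: 2 matched + 1 padded = 3 rows.

3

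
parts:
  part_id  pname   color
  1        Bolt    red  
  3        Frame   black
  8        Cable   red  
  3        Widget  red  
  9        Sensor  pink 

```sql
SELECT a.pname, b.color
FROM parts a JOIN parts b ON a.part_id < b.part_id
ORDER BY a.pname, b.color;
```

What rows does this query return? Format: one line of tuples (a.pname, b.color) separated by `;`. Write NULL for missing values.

(Bolt, black); (Bolt, pink); (Bolt, red); (Bolt, red); (Cable, pink); (Frame, pink); (Frame, red); (Widget, pink); (Widget, red)

INNER JOIN keeps only pairs where the ON condition holds.
Matching on a.part_id < b.part_id.
Matched pairs: 9.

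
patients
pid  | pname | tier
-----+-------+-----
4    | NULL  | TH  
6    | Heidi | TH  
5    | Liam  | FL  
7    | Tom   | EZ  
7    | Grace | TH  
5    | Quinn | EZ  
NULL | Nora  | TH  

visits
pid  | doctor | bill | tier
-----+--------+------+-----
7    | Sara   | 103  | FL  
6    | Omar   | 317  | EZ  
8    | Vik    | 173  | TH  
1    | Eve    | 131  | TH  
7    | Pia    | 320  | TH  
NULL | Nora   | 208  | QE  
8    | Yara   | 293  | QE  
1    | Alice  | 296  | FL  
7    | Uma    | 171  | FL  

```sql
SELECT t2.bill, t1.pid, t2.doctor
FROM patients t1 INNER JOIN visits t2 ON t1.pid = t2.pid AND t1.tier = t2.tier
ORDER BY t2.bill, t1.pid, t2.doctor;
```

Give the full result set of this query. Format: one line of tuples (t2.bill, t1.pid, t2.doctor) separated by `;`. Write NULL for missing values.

(320, 7, Pia)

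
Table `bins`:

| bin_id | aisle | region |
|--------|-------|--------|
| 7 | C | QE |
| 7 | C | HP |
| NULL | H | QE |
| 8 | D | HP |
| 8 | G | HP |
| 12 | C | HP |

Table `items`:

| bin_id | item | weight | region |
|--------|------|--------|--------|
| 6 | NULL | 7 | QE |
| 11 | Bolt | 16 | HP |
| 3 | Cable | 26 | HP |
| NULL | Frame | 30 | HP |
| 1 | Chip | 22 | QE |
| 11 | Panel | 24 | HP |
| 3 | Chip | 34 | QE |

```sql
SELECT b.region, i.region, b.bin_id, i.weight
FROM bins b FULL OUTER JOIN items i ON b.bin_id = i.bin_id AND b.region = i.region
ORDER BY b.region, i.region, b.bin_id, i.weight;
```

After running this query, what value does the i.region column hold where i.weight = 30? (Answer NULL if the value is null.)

FULL OUTER JOIN keeps every row from both sides; unmatched rows get NULL for the other side's columns.
Matching on b.bin_id = i.bin_id AND b.region = i.region. A NULL in a compared column never satisfies the condition.
- bin_id=7, region=QE: no i row matches, row kept with i columns NULL.
- bin_id=7, region=HP: no i row matches, row kept with i columns NULL.
- bin_id=NULL, region=QE: no i row matches, row kept with i columns NULL.
- bin_id=8, region=HP: no i row matches, row kept with i columns NULL.
- bin_id=8, region=HP: no i row matches, row kept with i columns NULL.
- bin_id=12, region=HP: no i row matches, row kept with i columns NULL.
- plus 7 unmatched i row(s), each kept with NULL b columns.

HP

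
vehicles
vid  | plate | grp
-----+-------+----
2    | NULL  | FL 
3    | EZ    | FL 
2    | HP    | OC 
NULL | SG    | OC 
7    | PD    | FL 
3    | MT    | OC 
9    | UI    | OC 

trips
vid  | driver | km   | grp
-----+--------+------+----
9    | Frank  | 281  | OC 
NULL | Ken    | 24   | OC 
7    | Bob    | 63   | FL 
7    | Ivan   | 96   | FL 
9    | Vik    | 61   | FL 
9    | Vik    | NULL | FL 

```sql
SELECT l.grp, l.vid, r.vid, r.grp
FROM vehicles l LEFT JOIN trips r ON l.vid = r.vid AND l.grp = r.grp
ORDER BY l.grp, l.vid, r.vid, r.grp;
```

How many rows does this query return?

8

LEFT JOIN keeps every row from `vehicles`; unmatched rows get NULL for `trips`'s columns.
Matching on l.vid = r.vid AND l.grp = r.grp. A NULL in a compared column never satisfies the condition.
- l[0] vid=2, grp=FL → no match; kept with NULLs on the r side.
- l[1] vid=3, grp=FL → no match; kept with NULLs on the r side.
- l[2] vid=2, grp=OC → no match; kept with NULLs on the r side.
- l[3] vid=NULL, grp=OC → no match; kept with NULLs on the r side.
- l[4] vid=7, grp=FL → 2 match(es) in r → 2 row(s).
- l[5] vid=3, grp=OC → no match; kept with NULLs on the r side.
- l[6] vid=9, grp=OC → 1 match(es) in r → 1 row(s).
Total: 3 matched + 5 padded = 8 rows.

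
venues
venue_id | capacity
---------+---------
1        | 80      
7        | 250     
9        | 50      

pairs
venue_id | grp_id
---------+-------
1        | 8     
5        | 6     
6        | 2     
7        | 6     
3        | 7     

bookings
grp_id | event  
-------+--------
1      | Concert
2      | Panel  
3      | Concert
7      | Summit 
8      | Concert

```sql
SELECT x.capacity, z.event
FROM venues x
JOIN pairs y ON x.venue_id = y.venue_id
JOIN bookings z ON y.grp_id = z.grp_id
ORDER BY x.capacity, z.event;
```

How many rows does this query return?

Joins associate left-to-right: venues INNER JOIN pairs on venue_id gives 2 intermediate row(s).
Then INNER JOIN `bookings z` on grp_id: keep only rows whose y.grp_id appears in z.
Result: 1 row(s).

1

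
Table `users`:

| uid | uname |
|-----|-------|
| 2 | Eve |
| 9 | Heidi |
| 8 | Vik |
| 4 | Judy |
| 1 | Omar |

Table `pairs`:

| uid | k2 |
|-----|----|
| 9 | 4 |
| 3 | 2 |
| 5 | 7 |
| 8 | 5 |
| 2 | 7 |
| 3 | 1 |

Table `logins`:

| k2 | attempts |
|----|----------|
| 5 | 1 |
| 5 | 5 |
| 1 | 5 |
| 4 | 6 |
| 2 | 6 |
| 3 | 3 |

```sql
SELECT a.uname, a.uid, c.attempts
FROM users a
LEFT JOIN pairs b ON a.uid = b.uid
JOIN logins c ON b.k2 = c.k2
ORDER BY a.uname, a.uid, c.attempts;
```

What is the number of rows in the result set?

Step 1 — a LEFT JOIN b on uid → 5 row(s).
Then INNER JOIN `logins c` on k2: keep only rows whose b.k2 appears in c.
Result: 3 row(s).

3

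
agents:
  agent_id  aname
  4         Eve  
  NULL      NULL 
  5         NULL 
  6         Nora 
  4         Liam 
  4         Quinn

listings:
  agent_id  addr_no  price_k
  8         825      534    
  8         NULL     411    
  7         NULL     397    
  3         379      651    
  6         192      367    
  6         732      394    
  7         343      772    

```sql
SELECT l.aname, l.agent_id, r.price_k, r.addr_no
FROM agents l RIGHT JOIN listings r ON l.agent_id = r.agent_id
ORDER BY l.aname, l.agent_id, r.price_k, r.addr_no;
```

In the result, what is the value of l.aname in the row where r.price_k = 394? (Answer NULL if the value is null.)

RIGHT JOIN keeps every row from `listings`; unmatched rows get NULL for `agents`'s columns.
Matching on l.agent_id = r.agent_id. A NULL in a compared column never satisfies the condition.
Matched pairs: 2; unmatched r rows kept: 5.

Nora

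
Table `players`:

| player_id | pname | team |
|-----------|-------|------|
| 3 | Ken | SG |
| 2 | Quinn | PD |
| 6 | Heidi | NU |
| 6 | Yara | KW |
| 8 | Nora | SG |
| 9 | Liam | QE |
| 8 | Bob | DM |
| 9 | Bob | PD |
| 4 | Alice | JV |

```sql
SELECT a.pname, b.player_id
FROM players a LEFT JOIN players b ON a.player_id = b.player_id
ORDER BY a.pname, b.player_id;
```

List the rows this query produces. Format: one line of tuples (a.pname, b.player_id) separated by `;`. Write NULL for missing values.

LEFT JOIN keeps every row from `players a`; unmatched rows get NULL for `players b`'s columns.
Matching on a.player_id = b.player_id.
- a[0] player_id=3 → 1 match(es) in b → 1 row(s).
- a[1] player_id=2 → 1 match(es) in b → 1 row(s).
- a[2] player_id=6 → 2 match(es) in b → 2 row(s).
- a[3] player_id=6 → 2 match(es) in b → 2 row(s).
- a[4] player_id=8 → 2 match(es) in b → 2 row(s).
- a[5] player_id=9 → 2 match(es) in b → 2 row(s).
- a[6] player_id=8 → 2 match(es) in b → 2 row(s).
- a[7] player_id=9 → 2 match(es) in b → 2 row(s).
- a[8] player_id=4 → 1 match(es) in b → 1 row(s).

(Alice, 4); (Bob, 8); (Bob, 8); (Bob, 9); (Bob, 9); (Heidi, 6); (Heidi, 6); (Ken, 3); (Liam, 9); (Liam, 9); (Nora, 8); (Nora, 8); (Quinn, 2); (Yara, 6); (Yara, 6)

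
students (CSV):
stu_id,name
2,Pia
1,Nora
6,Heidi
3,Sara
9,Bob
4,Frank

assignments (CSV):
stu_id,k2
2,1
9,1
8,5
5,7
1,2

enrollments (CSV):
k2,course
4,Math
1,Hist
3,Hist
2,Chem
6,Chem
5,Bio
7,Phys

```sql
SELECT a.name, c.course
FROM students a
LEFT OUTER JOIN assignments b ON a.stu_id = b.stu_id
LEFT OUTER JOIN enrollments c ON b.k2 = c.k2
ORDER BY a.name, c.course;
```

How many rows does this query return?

Joins associate left-to-right: students LEFT JOIN assignments on stu_id gives 6 intermediate row(s).
Then LEFT JOIN `enrollments c` on k2: each of those 6 rows is kept; rows whose b.k2 has no match in c get NULL for c's columns.
Result: 6 row(s).

6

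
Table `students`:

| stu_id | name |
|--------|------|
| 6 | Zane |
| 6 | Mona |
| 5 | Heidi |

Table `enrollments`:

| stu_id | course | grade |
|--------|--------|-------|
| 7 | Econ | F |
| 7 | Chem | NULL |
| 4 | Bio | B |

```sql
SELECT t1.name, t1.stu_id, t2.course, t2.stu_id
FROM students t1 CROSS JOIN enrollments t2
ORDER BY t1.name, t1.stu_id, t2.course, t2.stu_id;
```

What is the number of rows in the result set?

CROSS JOIN pairs every row of `students` with every row of `enrollments`: 3 × 3 = 9 rows.

9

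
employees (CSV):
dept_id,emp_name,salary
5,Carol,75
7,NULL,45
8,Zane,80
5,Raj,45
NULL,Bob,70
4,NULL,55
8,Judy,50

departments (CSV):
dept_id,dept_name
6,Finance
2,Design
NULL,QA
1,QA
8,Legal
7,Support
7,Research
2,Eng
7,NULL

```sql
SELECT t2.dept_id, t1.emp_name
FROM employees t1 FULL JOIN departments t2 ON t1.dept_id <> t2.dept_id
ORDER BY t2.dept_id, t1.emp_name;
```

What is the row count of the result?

45

FULL OUTER JOIN keeps every row from both sides; unmatched rows get NULL for the other side's columns.
Matching on t1.dept_id <> t2.dept_id. A NULL in a compared column never satisfies the condition.
Matched pairs: 43; unmatched t1 rows kept: 1; unmatched t2 rows kept: 1.
Total: 43 matched + 2 padded = 45 rows.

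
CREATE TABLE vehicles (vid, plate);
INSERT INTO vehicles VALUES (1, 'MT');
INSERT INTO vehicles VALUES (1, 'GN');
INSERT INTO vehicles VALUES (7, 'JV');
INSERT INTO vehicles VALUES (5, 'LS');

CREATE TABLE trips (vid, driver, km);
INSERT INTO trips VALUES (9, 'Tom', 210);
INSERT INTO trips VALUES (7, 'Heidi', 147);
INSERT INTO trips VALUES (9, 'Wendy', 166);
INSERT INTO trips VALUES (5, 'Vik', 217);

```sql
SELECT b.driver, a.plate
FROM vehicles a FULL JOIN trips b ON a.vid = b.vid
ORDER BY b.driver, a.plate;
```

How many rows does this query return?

6

FULL OUTER JOIN keeps every row from both sides; unmatched rows get NULL for the other side's columns.
Matching on a.vid = b.vid.
Matched pairs: 2; unmatched a rows kept: 2; unmatched b rows kept: 2.
Total: 2 matched + 4 padded = 6 rows.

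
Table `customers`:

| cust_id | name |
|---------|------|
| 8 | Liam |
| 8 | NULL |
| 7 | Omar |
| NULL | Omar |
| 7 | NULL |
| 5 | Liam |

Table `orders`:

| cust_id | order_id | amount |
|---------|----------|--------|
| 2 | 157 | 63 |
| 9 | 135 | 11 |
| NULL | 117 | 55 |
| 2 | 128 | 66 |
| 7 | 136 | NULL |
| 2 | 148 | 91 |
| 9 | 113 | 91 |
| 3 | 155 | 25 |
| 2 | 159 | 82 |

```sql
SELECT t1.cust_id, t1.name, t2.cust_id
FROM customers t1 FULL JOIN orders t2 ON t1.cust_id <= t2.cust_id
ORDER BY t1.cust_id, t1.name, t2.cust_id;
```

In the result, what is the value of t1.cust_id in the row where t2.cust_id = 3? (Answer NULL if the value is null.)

NULL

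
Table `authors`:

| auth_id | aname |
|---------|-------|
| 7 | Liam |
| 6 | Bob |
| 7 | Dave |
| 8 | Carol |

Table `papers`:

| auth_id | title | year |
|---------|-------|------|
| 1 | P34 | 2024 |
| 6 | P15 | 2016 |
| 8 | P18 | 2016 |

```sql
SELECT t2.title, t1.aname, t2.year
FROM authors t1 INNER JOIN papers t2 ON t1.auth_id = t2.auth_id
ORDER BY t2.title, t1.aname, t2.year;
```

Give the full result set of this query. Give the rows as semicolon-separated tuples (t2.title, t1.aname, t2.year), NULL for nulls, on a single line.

INNER JOIN keeps only pairs where the ON condition holds.
Matching on t1.auth_id = t2.auth_id.
Matched pairs: 2.

(P15, Bob, 2016); (P18, Carol, 2016)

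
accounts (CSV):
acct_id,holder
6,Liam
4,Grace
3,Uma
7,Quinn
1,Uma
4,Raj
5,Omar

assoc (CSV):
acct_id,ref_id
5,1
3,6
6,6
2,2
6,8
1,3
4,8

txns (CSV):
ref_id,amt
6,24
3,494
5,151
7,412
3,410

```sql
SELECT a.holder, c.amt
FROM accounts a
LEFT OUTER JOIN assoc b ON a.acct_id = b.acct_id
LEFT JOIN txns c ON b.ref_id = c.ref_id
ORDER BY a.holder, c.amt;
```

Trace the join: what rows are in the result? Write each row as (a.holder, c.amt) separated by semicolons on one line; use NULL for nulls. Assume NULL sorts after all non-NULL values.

(Grace, NULL); (Liam, 24); (Liam, NULL); (Omar, NULL); (Quinn, NULL); (Raj, NULL); (Uma, 24); (Uma, 410); (Uma, 494)

Evaluate left to right. First `accounts a LEFT JOIN assoc b` on acct_id: 8 row(s).
Then LEFT JOIN `txns c` on ref_id: each of those 8 rows is kept; rows whose b.ref_id has no match in c get NULL for c's columns.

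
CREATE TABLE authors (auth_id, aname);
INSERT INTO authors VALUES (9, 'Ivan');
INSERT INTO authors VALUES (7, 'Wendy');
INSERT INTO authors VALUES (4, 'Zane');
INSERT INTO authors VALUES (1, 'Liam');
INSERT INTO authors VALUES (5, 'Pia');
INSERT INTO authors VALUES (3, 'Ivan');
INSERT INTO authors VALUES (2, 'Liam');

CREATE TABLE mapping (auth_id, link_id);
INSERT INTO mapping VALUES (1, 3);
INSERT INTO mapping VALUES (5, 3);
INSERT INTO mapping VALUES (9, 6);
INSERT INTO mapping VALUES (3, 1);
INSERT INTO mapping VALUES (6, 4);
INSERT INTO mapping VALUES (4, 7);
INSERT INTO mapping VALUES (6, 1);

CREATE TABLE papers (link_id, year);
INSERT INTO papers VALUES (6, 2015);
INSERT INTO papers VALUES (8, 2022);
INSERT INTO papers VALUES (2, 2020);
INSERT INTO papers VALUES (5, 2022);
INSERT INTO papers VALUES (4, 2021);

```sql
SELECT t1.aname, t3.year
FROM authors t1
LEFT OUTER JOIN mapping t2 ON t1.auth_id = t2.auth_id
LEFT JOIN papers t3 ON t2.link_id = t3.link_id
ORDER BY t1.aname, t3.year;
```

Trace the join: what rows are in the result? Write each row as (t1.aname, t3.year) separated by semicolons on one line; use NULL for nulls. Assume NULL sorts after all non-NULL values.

(Ivan, 2015); (Ivan, NULL); (Liam, NULL); (Liam, NULL); (Pia, NULL); (Wendy, NULL); (Zane, NULL)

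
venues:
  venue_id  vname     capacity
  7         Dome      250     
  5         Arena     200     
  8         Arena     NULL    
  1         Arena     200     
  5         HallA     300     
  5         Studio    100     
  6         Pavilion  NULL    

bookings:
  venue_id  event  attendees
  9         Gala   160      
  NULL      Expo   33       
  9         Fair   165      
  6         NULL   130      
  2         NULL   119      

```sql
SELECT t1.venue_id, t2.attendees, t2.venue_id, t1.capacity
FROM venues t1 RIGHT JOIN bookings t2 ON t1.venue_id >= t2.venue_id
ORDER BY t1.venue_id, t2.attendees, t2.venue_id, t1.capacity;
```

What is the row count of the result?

RIGHT JOIN keeps every row from `bookings`; unmatched rows get NULL for `venues`'s columns.
Matching on t1.venue_id >= t2.venue_id. A NULL in a compared column never satisfies the condition.
Matched pairs: 9; unmatched t2 rows kept: 3.
Total: 9 matched + 3 padded = 12 rows.

12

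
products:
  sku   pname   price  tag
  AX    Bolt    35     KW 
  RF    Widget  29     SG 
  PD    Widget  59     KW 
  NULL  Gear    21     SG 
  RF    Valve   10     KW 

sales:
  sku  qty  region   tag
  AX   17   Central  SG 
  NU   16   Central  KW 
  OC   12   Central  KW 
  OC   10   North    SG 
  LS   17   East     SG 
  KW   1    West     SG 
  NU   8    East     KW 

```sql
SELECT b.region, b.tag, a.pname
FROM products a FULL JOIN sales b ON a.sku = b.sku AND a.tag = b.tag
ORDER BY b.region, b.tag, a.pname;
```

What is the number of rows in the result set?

FULL OUTER JOIN keeps every row from both sides; unmatched rows get NULL for the other side's columns.
Matching on a.sku = b.sku AND a.tag = b.tag. A NULL in a compared column never satisfies the condition.
Matched pairs: 0; unmatched a rows kept: 5; unmatched b rows kept: 7.
Total: 0 matched + 12 padded = 12 rows.

12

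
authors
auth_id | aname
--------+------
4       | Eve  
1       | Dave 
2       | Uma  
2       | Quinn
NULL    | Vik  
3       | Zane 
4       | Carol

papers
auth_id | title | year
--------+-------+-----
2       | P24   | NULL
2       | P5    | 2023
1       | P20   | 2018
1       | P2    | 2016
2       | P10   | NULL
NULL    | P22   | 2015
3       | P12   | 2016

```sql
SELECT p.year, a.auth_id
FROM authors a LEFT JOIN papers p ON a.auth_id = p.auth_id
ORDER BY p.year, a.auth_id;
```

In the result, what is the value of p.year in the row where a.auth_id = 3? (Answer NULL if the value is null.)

2016

LEFT JOIN keeps every row from `authors`; unmatched rows get NULL for `papers`'s columns.
Matching on a.auth_id = p.auth_id. A NULL in a compared column never satisfies the condition.
- a (auth_id=4) has no partner → padded with NULL.
- a (auth_id=1) pairs with 2 row(s) of p.
- a (auth_id=2) pairs with 3 row(s) of p.
- a (auth_id=2) pairs with 3 row(s) of p.
- a (auth_id=NULL) has no partner → padded with NULL.
- a (auth_id=3) pairs with 1 row(s) of p.
- a (auth_id=4) has no partner → padded with NULL.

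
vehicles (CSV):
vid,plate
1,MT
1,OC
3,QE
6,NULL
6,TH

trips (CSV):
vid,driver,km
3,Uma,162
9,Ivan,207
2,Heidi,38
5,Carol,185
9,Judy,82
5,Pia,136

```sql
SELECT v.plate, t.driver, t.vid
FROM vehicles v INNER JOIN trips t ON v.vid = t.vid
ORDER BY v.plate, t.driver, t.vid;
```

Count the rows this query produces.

1

INNER JOIN keeps only pairs where the ON condition holds.
Matching on v.vid = t.vid.
Matched pairs: 1.
Total: 1 rows.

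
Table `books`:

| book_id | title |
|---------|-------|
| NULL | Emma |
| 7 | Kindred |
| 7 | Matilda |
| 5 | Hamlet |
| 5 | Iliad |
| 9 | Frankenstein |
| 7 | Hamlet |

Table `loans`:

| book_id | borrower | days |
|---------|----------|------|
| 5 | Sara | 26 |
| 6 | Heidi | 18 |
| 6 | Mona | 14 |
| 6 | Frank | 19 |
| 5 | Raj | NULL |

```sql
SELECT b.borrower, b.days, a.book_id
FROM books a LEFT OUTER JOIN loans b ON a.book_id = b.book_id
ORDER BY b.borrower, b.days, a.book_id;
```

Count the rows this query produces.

9

LEFT JOIN keeps every row from `books`; unmatched rows get NULL for `loans`'s columns.
Matching on a.book_id = b.book_id. A NULL in a compared column never satisfies the condition.
- a[0] book_id=NULL → no match; kept with NULLs on the b side.
- a[1] book_id=7 → no match; kept with NULLs on the b side.
- a[2] book_id=7 → no match; kept with NULLs on the b side.
- a[3] book_id=5 → 2 match(es) in b → 2 row(s).
- a[4] book_id=5 → 2 match(es) in b → 2 row(s).
- a[5] book_id=9 → no match; kept with NULLs on the b side.
- a[6] book_id=7 → no match; kept with NULLs on the b side.
Total: 4 matched + 5 padded = 9 rows.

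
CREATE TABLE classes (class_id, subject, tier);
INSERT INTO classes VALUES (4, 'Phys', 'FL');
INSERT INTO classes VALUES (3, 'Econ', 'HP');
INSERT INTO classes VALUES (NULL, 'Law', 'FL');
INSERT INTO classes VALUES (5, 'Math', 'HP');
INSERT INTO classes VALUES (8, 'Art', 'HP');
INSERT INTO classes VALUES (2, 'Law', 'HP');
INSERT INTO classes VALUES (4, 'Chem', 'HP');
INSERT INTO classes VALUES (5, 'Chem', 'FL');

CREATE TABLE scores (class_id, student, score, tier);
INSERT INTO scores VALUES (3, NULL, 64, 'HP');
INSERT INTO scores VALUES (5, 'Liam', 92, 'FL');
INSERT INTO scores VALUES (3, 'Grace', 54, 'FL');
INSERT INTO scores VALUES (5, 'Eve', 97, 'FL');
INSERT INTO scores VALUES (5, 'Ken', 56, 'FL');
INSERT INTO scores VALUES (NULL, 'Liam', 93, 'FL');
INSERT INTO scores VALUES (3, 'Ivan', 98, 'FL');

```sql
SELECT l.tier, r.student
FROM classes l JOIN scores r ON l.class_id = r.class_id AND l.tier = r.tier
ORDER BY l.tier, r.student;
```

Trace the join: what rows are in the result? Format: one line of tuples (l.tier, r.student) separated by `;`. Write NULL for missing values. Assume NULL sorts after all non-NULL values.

(FL, Eve); (FL, Ken); (FL, Liam); (HP, NULL)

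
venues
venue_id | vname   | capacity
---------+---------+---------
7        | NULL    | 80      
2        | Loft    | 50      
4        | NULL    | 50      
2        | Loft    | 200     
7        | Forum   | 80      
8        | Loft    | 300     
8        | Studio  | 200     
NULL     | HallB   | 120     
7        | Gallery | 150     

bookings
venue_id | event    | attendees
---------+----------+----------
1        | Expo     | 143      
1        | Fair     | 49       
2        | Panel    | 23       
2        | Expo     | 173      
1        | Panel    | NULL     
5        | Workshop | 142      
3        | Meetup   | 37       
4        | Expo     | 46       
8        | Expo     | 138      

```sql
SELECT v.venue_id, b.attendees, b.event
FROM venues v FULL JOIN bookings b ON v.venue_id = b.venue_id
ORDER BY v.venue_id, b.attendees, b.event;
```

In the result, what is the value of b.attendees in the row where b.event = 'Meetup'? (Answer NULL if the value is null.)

37

FULL OUTER JOIN keeps every row from both sides; unmatched rows get NULL for the other side's columns.
Matching on v.venue_id = b.venue_id. A NULL in a compared column never satisfies the condition.
Matched pairs: 7; unmatched v rows kept: 4; unmatched b rows kept: 5.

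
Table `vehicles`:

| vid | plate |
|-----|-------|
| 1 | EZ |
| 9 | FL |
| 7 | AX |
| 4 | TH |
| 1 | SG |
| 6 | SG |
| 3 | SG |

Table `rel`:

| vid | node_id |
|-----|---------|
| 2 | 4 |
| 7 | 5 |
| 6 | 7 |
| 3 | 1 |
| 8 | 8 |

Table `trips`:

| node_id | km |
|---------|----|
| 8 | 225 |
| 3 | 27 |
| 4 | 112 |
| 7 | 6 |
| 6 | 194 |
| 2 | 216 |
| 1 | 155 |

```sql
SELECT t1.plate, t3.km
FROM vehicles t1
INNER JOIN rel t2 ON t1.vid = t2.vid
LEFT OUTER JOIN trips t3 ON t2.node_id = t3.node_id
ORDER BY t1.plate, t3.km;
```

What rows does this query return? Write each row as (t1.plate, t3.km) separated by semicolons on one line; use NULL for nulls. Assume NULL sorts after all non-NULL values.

Evaluate left to right. First `vehicles t1 INNER JOIN rel t2` on vid: 3 row(s).
Then LEFT JOIN `trips t3` on node_id: each of those 3 rows is kept; rows whose t2.node_id has no match in t3 get NULL for t3's columns.

(AX, NULL); (SG, 6); (SG, 155)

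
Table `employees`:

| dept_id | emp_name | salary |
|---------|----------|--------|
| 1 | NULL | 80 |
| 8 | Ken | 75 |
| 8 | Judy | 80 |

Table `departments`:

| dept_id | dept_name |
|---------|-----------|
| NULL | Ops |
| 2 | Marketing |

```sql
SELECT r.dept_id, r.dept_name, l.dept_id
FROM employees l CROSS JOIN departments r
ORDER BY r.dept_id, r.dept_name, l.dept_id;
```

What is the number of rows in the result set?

CROSS JOIN pairs every row of `employees` with every row of `departments`: 3 × 2 = 6 rows.

6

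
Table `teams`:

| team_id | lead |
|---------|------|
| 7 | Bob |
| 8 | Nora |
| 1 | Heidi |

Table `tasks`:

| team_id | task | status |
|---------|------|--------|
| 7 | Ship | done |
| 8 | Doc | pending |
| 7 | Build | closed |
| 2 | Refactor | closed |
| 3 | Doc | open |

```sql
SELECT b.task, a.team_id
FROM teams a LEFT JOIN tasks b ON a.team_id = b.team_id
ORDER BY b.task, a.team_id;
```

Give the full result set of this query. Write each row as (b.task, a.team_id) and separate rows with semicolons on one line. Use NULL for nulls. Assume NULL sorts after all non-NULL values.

(Build, 7); (Doc, 8); (Ship, 7); (NULL, 1)

LEFT JOIN keeps every row from `teams`; unmatched rows get NULL for `tasks`'s columns.
Matching on a.team_id = b.team_id.
- a row (team_id=7): matches 2 b row(s) → 2 output row(s).
- a row (team_id=8): matches 1 b row(s) → 1 output row(s).
- a row (team_id=1): no match → kept, b columns NULL.
After projecting and ordering:
b.task | a.team_id
Build | 7
Doc | 8
Ship | 7
NULL | 1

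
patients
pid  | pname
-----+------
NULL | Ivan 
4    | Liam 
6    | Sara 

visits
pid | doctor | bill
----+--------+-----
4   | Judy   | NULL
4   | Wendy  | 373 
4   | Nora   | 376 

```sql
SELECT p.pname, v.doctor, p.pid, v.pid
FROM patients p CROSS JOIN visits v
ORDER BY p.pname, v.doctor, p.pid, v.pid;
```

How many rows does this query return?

CROSS JOIN pairs every row of `patients` with every row of `visits`: 3 × 3 = 9 rows.

9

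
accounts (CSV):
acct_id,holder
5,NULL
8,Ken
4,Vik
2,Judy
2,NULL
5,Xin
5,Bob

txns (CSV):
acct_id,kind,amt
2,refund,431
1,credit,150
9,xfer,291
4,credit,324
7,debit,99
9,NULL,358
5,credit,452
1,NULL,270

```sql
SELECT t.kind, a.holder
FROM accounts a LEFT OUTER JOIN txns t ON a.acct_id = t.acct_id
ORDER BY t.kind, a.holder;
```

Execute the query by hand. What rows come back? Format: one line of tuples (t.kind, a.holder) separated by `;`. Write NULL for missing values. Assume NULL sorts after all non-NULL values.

(credit, Bob); (credit, Vik); (credit, Xin); (credit, NULL); (refund, Judy); (refund, NULL); (NULL, Ken)

LEFT JOIN keeps every row from `accounts`; unmatched rows get NULL for `txns`'s columns.
Matching on a.acct_id = t.acct_id.
- acct_id=5: 1 matching t row(s), so 1 row(s) emitted.
- acct_id=8: no t row matches, row kept with t columns NULL.
- acct_id=4: 1 matching t row(s), so 1 row(s) emitted.
- acct_id=2: 1 matching t row(s), so 1 row(s) emitted.
- acct_id=2: 1 matching t row(s), so 1 row(s) emitted.
- acct_id=5: 1 matching t row(s), so 1 row(s) emitted.
- acct_id=5: 1 matching t row(s), so 1 row(s) emitted.
After projecting and ordering:
t.kind | a.holder
credit | Bob
credit | Vik
credit | Xin
credit | NULL
refund | Judy
refund | NULL
NULL | Ken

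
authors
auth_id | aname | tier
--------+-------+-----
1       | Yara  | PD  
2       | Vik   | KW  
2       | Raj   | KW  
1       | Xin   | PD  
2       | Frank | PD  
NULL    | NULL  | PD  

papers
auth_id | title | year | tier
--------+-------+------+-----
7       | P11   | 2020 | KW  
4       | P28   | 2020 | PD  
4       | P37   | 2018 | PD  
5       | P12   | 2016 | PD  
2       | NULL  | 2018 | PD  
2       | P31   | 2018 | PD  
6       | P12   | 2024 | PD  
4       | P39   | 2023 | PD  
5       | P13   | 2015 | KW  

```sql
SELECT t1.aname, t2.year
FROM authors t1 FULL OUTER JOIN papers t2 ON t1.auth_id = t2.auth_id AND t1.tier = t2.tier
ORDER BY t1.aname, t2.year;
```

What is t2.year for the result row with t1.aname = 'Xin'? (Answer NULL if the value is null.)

FULL OUTER JOIN keeps every row from both sides; unmatched rows get NULL for the other side's columns.
Matching on t1.auth_id = t2.auth_id AND t1.tier = t2.tier. A NULL in a compared column never satisfies the condition.
- t1 (auth_id=1, tier=PD) has no partner → padded with NULL.
- t1 (auth_id=2, tier=KW) has no partner → padded with NULL.
- t1 (auth_id=2, tier=KW) has no partner → padded with NULL.
- t1 (auth_id=1, tier=PD) has no partner → padded with NULL.
- t1 (auth_id=2, tier=PD) pairs with 2 row(s) of t2.
- t1 (auth_id=NULL, tier=PD) has no partner → padded with NULL.
- 7 row(s) from t2 found no t1 partner → padded with NULL.

NULL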